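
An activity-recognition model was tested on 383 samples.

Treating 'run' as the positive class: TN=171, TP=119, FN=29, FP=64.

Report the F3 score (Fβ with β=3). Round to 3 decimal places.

Fβ = (1+β²)·TP / ((1+β²)·TP + β²·FN + FP), with β²=9
= 10·119 / (10·119 + 9·29 + 64) = 0.785

0.785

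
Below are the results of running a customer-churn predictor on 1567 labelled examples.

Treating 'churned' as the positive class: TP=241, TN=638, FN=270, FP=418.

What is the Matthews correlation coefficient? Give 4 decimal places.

MCC = (TP·TN − FP·FN) / √((TP+FP)(TP+FN)(TN+FP)(TN+FN))
Numerator = 241·638 − 418·270 = 40898
Denominator = √(659·511·1056·908) = √322891105152 = 568235.0791
MCC = 40898 / 568235.0791 = 0.0720

0.0720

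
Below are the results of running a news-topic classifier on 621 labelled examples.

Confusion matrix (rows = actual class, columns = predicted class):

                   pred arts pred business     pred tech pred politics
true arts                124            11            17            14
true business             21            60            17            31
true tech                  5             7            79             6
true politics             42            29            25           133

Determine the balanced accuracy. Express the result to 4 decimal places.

Balanced accuracy = mean of per-class recall.
  arts: recall = 124/166 = 0.74699
  business: recall = 60/129 = 0.46512
  tech: recall = 79/97 = 0.81443
  politics: recall = 133/229 = 0.58079
Mean = (0.74699 + 0.46512 + 0.81443 + 0.58079) / 4 = 0.6518

0.6518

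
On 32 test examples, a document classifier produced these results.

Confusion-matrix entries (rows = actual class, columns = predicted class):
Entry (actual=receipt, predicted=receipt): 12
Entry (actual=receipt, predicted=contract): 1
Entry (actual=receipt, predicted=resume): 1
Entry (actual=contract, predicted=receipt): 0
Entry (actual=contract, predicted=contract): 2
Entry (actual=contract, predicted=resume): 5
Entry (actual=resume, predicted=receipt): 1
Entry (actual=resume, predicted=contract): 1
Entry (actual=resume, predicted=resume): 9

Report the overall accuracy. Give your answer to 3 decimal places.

Accuracy = trace / total = (12+2+9=23) / 32 = 23/32 = 0.719

0.719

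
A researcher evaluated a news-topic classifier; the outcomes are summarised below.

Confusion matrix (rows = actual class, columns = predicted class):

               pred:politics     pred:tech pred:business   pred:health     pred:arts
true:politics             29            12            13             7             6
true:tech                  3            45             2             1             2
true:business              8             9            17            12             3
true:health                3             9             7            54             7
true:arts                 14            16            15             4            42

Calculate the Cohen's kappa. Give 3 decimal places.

Observed agreement pₒ = trace/N = 187/340 = 0.5500
Expected agreement pₑ = Σ (rowᵢ·colᵢ)/N² = (67·57 + 53·91 + 49·54 + 80·78 + 91·60)/340² = 0.1989
κ = (pₒ − pₑ)/(1 − pₑ) = (0.5500 − 0.1989)/(1 − 0.1989) = 0.438

0.438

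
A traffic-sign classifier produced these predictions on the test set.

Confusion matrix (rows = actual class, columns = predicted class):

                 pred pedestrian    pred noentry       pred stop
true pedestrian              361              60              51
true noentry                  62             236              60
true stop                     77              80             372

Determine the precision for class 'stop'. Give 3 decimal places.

precision = TP/(TP+FP).
stop: TP=372, FP=51+60=111 → 372/483 = 0.7702

0.770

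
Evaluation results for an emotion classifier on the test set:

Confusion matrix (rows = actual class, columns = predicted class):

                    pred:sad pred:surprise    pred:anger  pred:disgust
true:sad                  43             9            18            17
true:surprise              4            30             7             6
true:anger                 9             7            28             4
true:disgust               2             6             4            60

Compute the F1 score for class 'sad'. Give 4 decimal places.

One-vs-rest for 'sad': TP = diagonal; FP = other classes predicted 'sad'; FN = 'sad' predicted as other.
F1 score = 2·TP/(2·TP+FP+FN).
sad: TP=43, FP=4+9+2=15, FN=9+18+17=44 → 86/145 = 0.59310

0.5931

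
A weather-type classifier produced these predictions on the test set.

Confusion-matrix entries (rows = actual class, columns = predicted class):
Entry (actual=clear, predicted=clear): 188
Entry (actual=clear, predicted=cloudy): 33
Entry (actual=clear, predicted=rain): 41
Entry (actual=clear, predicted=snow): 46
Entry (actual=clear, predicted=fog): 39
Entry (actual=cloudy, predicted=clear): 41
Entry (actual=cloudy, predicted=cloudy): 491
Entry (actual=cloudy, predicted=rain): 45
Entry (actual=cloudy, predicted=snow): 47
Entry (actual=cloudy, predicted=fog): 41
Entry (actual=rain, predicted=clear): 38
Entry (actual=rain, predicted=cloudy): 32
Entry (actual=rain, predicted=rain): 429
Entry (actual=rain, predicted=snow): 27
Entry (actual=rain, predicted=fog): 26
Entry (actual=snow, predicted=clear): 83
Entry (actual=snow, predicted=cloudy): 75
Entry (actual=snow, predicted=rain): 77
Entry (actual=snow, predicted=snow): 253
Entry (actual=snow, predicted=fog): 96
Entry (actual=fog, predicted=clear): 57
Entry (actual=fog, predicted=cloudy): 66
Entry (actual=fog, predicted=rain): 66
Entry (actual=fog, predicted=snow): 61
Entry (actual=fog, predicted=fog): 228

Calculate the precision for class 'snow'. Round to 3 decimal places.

Treat 'snow' as positive and all other classes as negative.
precision = TP/(TP+FP).
snow: TP=253, FP=46+47+27+61=181 → 253/434 = 0.5829

0.583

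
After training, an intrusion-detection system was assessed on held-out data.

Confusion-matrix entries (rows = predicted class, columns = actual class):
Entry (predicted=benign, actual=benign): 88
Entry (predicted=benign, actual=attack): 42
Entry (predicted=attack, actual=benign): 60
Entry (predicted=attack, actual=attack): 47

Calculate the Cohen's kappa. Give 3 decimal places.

Observed agreement pₒ = trace/N = 135/237 = 0.5696
Expected agreement pₑ = Σ (rowᵢ·colᵢ)/N² = (148·130 + 89·107)/237² = 0.5121
κ = (pₒ − pₑ)/(1 − pₑ) = (0.5696 − 0.5121)/(1 − 0.5121) = 0.118

0.118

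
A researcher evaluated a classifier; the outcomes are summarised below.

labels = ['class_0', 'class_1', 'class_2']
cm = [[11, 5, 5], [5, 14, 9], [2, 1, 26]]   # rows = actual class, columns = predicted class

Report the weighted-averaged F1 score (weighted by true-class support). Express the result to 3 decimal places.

0.641

Per-class F1 score (2·TP/(2·TP+FP+FN)):
  class_0: TP=11, FP=5+2=7, FN=5+5=10 → 22/39 = 0.5641
  class_1: TP=14, FP=5+1=6, FN=5+9=14 → 28/48 = 0.5833
  class_2: TP=26, FP=5+9=14, FN=2+1=3 → 52/69 = 0.7536
Weighted-F1 score = Σ (supportᵢ/N)·F1 scoreᵢ with N=78: (21/78)·0.5641 + (28/78)·0.5833 + (29/78)·0.7536 = 0.641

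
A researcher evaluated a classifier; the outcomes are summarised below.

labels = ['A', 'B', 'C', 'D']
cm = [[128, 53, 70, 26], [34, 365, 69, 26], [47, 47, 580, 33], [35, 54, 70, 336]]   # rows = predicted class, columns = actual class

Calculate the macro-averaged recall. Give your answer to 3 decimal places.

0.690

Per-class recall (TP/(TP+FN)):
  A: TP=128, FN=34+47+35=116 → 128/244 = 0.5246
  B: TP=365, FN=53+47+54=154 → 365/519 = 0.7033
  C: TP=580, FN=70+69+70=209 → 580/789 = 0.7351
  D: TP=336, FN=26+26+33=85 → 336/421 = 0.7981
Macro-recall = mean = (0.5246 + 0.7033 + 0.7351 + 0.7981) / 4 = 0.690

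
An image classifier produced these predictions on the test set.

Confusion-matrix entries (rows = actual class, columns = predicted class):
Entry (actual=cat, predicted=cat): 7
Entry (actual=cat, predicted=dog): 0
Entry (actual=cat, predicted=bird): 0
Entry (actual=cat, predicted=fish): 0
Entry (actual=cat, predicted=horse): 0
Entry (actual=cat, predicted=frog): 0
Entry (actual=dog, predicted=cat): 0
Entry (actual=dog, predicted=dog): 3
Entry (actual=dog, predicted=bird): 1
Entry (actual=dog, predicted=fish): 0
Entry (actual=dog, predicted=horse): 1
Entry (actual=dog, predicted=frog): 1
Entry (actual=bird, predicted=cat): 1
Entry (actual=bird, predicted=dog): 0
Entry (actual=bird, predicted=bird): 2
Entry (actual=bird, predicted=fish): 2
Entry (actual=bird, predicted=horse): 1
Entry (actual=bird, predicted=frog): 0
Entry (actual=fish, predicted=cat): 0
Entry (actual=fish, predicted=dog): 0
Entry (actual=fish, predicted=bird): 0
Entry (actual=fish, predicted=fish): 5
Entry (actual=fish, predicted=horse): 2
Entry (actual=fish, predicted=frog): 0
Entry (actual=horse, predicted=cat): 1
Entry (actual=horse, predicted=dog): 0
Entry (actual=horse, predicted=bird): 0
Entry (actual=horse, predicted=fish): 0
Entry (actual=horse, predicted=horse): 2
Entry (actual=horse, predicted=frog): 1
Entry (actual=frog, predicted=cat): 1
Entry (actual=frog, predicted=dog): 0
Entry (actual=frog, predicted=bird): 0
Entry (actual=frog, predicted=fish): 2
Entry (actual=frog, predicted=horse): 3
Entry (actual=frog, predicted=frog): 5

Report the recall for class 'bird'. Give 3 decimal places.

Take TP from the diagonal, FP from the rest of the 'bird' prediction marginal, FN from the rest of the 'bird' actual marginal.
recall = TP/(TP+FN).
bird: TP=2, FN=1+0+2+1+0=4 → 2/6 = 0.3333

0.333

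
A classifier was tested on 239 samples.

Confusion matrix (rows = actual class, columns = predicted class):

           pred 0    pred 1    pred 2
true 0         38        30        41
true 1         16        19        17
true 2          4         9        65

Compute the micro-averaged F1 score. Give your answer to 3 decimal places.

0.510

Micro-averaging pools counts across classes: ΣTP=122, ΣFP=117, ΣFN=117.
Micro-F1 score = 2·TP/(2·TP+FP+FN) on pooled counts = 0.510 (equals overall accuracy in single-label multiclass).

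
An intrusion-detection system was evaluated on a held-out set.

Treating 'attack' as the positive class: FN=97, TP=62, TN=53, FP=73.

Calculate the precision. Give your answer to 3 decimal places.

0.459

Precision = TP/(TP+FP) = 62/(62+73) = 62/135 = 0.459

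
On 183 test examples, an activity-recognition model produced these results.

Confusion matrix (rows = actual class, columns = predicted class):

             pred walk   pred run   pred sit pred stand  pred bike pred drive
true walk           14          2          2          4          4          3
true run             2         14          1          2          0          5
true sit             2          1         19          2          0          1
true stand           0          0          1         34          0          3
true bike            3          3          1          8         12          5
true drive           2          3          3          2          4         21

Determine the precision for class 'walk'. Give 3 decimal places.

precision = TP/(TP+FP).
walk: TP=14, FP=2+2+0+3+2=9 → 14/23 = 0.6087

0.609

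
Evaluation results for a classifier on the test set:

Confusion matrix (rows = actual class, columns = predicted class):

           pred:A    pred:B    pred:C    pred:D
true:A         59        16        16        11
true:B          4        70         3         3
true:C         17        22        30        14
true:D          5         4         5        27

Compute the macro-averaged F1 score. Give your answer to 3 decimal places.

0.590

Per-class F1 score (2·TP/(2·TP+FP+FN)):
  A: TP=59, FP=4+17+5=26, FN=16+16+11=43 → 118/187 = 0.6310
  B: TP=70, FP=16+22+4=42, FN=4+3+3=10 → 140/192 = 0.7292
  C: TP=30, FP=16+3+5=24, FN=17+22+14=53 → 60/137 = 0.4380
  D: TP=27, FP=11+3+14=28, FN=5+4+5=14 → 54/96 = 0.5625
Macro-F1 score = mean = (0.6310 + 0.7292 + 0.4380 + 0.5625) / 4 = 0.590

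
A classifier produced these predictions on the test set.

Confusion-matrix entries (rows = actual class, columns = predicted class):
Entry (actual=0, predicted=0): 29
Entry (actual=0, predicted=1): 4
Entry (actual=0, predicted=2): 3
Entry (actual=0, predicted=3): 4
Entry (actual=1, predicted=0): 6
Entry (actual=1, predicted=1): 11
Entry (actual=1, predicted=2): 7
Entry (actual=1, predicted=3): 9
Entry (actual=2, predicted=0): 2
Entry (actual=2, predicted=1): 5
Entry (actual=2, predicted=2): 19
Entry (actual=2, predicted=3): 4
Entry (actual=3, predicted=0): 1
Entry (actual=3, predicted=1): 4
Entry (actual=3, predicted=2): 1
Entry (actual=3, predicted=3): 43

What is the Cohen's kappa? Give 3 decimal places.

Observed agreement pₒ = trace/N = 102/152 = 0.6711
Expected agreement pₑ = Σ (rowᵢ·colᵢ)/N² = (40·38 + 33·24 + 30·30 + 49·60)/152² = 0.2663
κ = (pₒ − pₑ)/(1 − pₑ) = (0.6711 − 0.2663)/(1 − 0.2663) = 0.552

0.552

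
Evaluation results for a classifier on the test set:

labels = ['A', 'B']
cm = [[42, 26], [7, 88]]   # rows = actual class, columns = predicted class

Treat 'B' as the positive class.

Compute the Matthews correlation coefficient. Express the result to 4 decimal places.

MCC = (TP·TN − FP·FN) / √((TP+FP)(TP+FN)(TN+FP)(TN+FN))
Numerator = 88·42 − 26·7 = 3514
Denominator = √(114·95·68·49) = √36085560 = 6007.1258
MCC = 3514 / 6007.1258 = 0.5850

0.5850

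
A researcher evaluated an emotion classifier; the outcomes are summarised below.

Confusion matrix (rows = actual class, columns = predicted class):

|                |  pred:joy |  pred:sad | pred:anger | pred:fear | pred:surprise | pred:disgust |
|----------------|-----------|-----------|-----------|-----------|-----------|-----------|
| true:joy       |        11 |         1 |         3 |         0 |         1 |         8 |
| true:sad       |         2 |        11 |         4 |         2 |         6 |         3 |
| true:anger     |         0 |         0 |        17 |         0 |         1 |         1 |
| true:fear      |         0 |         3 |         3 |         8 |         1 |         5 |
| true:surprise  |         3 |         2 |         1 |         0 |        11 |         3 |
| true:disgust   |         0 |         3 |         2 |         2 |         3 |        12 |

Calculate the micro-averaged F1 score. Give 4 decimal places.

Micro-averaging pools counts across classes: ΣTP=70, ΣFP=63, ΣFN=63.
Micro-F1 score = 2·TP/(2·TP+FP+FN) on pooled counts = 0.5263 (equals overall accuracy in single-label multiclass).

0.5263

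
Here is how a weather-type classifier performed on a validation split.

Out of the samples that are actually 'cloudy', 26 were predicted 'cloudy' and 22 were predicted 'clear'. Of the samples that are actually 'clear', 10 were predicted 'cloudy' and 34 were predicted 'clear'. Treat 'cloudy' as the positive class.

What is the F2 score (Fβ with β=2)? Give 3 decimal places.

0.570

Fβ = (1+β²)·TP / ((1+β²)·TP + β²·FN + FP), with β²=4
= 5·26 / (5·26 + 4·22 + 10) = 0.570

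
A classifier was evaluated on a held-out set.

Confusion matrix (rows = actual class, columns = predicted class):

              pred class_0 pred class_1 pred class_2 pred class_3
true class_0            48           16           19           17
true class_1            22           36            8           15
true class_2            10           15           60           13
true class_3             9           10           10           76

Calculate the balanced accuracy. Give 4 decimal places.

0.5651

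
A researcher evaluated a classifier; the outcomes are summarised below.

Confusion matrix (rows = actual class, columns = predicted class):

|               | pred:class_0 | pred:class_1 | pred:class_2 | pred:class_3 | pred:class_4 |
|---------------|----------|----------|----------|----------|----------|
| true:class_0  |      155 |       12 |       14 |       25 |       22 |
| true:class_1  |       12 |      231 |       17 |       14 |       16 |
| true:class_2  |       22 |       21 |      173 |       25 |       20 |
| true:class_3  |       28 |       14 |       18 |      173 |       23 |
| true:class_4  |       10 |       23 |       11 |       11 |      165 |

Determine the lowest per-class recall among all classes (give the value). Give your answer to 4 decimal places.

0.6628

Per-class recall (TP/(TP+FN)):
  class_0: TP=155, FN=12+14+25+22=73 → 155/228 = 0.67982
  class_1: TP=231, FN=12+17+14+16=59 → 231/290 = 0.79655
  class_2: TP=173, FN=22+21+25+20=88 → 173/261 = 0.66284
  class_3: TP=173, FN=28+14+18+23=83 → 173/256 = 0.67578
  class_4: TP=165, FN=10+23+11+11=55 → 165/220 = 0.75000
Lowest is class 'class_2' with recall = 0.6628.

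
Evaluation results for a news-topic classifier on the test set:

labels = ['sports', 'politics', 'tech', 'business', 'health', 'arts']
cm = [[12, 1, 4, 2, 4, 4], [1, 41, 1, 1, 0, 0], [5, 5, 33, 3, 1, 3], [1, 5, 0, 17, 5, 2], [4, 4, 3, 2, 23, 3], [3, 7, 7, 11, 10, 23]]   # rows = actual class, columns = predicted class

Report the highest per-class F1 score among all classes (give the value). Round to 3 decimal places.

0.766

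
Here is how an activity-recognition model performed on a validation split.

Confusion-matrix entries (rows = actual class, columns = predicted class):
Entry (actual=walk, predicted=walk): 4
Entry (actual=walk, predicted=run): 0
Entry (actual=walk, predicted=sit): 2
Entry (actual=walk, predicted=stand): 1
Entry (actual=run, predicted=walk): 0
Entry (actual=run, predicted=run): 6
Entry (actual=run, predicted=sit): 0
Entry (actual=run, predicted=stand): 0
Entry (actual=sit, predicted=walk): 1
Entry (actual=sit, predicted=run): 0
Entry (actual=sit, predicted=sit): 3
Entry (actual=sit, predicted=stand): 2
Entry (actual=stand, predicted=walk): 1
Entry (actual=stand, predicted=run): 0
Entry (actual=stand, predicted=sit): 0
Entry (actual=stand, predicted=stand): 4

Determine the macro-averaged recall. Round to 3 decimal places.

0.718

Per-class recall (TP/(TP+FN)):
  walk: TP=4, FN=0+2+1=3 → 4/7 = 0.5714
  run: TP=6, FN=0+0+0=0 → 6/6 = 1.0000
  sit: TP=3, FN=1+0+2=3 → 3/6 = 0.5000
  stand: TP=4, FN=1+0+0=1 → 4/5 = 0.8000
Macro-recall = mean = (0.5714 + 1.0000 + 0.5000 + 0.8000) / 4 = 0.718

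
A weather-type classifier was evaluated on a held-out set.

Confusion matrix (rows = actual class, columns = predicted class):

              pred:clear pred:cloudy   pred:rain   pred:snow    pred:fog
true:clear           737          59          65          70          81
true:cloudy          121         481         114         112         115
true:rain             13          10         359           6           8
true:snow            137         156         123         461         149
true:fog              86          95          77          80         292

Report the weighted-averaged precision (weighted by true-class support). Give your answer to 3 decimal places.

0.593

Per-class precision (TP/(TP+FP)):
  clear: TP=737, FP=121+13+137+86=357 → 737/1094 = 0.6737
  cloudy: TP=481, FP=59+10+156+95=320 → 481/801 = 0.6005
  rain: TP=359, FP=65+114+123+77=379 → 359/738 = 0.4864
  snow: TP=461, FP=70+112+6+80=268 → 461/729 = 0.6324
  fog: TP=292, FP=81+115+8+149=353 → 292/645 = 0.4527
Weighted-precision = Σ (supportᵢ/N)·precisionᵢ with N=4007: (1012/4007)·0.6737 + (943/4007)·0.6005 + (396/4007)·0.4864 + (1026/4007)·0.6324 + (630/4007)·0.4527 = 0.593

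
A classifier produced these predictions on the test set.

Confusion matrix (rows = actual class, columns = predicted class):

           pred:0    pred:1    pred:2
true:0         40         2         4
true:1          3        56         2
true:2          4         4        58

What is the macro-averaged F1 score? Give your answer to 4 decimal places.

0.8877

Per-class F1 score (2·TP/(2·TP+FP+FN)):
  0: TP=40, FP=3+4=7, FN=2+4=6 → 80/93 = 0.86022
  1: TP=56, FP=2+4=6, FN=3+2=5 → 112/123 = 0.91057
  2: TP=58, FP=4+2=6, FN=4+4=8 → 116/130 = 0.89231
Macro-F1 score = mean = (0.86022 + 0.91057 + 0.89231) / 3 = 0.8877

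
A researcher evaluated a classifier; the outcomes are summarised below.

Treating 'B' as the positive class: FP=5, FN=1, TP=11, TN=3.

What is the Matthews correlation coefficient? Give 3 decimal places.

MCC = (TP·TN − FP·FN) / √((TP+FP)(TP+FN)(TN+FP)(TN+FN))
Numerator = 11·3 − 5·1 = 28
Denominator = √(16·12·8·4) = √6144 = 78.3837
MCC = 28 / 78.3837 = 0.357

0.357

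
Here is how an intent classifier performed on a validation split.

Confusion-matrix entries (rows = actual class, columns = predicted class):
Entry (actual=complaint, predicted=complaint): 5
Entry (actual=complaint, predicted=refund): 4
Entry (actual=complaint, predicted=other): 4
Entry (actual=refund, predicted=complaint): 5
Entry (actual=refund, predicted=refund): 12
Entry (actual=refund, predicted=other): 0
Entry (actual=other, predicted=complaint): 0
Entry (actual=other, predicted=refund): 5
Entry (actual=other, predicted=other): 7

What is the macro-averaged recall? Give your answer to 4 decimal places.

0.5579

Per-class recall (TP/(TP+FN)):
  complaint: TP=5, FN=4+4=8 → 5/13 = 0.38462
  refund: TP=12, FN=5+0=5 → 12/17 = 0.70588
  other: TP=7, FN=0+5=5 → 7/12 = 0.58333
Macro-recall = mean = (0.38462 + 0.70588 + 0.58333) / 3 = 0.5579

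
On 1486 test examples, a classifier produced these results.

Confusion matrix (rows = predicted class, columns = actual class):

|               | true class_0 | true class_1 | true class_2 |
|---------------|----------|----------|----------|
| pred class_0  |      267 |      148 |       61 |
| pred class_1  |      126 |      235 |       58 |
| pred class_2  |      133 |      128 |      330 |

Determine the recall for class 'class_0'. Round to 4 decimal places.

Treat 'class_0' as positive and all other classes as negative.
recall = TP/(TP+FN).
class_0: TP=267, FN=126+133=259 → 267/526 = 0.50760

0.5076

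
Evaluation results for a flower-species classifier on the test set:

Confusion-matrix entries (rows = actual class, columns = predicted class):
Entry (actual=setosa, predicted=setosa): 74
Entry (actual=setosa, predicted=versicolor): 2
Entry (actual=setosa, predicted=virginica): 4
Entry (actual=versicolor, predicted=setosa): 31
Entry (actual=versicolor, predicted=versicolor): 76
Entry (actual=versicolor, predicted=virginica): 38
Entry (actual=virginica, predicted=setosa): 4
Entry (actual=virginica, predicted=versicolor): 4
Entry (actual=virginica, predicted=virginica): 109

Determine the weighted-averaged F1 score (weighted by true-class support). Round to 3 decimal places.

Per-class F1 score (2·TP/(2·TP+FP+FN)):
  setosa: TP=74, FP=31+4=35, FN=2+4=6 → 148/189 = 0.7831
  versicolor: TP=76, FP=2+4=6, FN=31+38=69 → 152/227 = 0.6696
  virginica: TP=109, FP=4+38=42, FN=4+4=8 → 218/268 = 0.8134
Weighted-F1 score = Σ (supportᵢ/N)·F1 scoreᵢ with N=342: (80/342)·0.7831 + (145/342)·0.6696 + (117/342)·0.8134 = 0.745

0.745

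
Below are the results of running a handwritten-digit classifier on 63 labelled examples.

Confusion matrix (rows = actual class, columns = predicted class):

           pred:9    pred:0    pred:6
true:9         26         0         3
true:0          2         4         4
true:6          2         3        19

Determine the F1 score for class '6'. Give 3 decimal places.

0.760

Take TP from the diagonal, FP from the rest of the '6' prediction marginal, FN from the rest of the '6' actual marginal.
F1 score = 2·TP/(2·TP+FP+FN).
6: TP=19, FP=3+4=7, FN=2+3=5 → 38/50 = 0.7600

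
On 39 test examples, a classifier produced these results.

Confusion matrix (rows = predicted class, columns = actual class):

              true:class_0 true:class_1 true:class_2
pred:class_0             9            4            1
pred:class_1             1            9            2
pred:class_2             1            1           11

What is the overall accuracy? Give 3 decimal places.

Accuracy = trace / total = (9+9+11=29) / 39 = 29/39 = 0.744

0.744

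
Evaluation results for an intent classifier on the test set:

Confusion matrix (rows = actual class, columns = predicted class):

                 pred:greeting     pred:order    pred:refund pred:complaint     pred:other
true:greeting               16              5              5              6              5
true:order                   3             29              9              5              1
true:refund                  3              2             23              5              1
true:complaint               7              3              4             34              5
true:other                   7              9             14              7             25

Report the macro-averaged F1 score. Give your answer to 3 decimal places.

0.538

Per-class F1 score (2·TP/(2·TP+FP+FN)):
  greeting: TP=16, FP=3+3+7+7=20, FN=5+5+6+5=21 → 32/73 = 0.4384
  order: TP=29, FP=5+2+3+9=19, FN=3+9+5+1=18 → 58/95 = 0.6105
  refund: TP=23, FP=5+9+4+14=32, FN=3+2+5+1=11 → 46/89 = 0.5169
  complaint: TP=34, FP=6+5+5+7=23, FN=7+3+4+5=19 → 68/110 = 0.6182
  other: TP=25, FP=5+1+1+5=12, FN=7+9+14+7=37 → 50/99 = 0.5051
Macro-F1 score = mean = (0.4384 + 0.6105 + 0.5169 + 0.6182 + 0.5051) / 5 = 0.538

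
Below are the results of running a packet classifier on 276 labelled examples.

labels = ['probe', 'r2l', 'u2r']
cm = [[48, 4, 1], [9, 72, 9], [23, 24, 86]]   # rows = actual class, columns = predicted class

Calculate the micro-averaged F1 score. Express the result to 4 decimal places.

0.7464

Micro-averaging pools counts across classes: ΣTP=206, ΣFP=70, ΣFN=70.
Micro-F1 score = 2·TP/(2·TP+FP+FN) on pooled counts = 0.7464 (equals overall accuracy in single-label multiclass).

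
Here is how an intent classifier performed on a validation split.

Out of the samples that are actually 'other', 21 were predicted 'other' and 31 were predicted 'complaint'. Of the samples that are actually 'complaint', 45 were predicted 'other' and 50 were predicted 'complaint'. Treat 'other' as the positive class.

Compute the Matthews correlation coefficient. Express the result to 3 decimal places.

MCC = (TP·TN − FP·FN) / √((TP+FP)(TP+FN)(TN+FP)(TN+FN))
Numerator = 21·50 − 45·31 = -345
Denominator = √(66·52·95·81) = √26409240 = 5138.9921
MCC = -345 / 5138.9921 = -0.067

-0.067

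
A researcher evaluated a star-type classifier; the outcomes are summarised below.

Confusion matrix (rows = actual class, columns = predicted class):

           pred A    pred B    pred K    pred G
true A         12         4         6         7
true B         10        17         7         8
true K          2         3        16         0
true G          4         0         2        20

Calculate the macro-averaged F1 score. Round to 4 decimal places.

0.5518

Per-class F1 score (2·TP/(2·TP+FP+FN)):
  A: TP=12, FP=10+2+4=16, FN=4+6+7=17 → 24/57 = 0.42105
  B: TP=17, FP=4+3+0=7, FN=10+7+8=25 → 34/66 = 0.51515
  K: TP=16, FP=6+7+2=15, FN=2+3+0=5 → 32/52 = 0.61538
  G: TP=20, FP=7+8+0=15, FN=4+0+2=6 → 40/61 = 0.65574
Macro-F1 score = mean = (0.42105 + 0.51515 + 0.61538 + 0.65574) / 4 = 0.5518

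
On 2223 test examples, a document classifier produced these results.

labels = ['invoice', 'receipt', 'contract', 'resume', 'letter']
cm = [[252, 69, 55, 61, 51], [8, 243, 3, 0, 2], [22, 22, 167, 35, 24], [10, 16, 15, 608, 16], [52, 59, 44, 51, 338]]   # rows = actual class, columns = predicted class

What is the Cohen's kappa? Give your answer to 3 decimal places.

0.645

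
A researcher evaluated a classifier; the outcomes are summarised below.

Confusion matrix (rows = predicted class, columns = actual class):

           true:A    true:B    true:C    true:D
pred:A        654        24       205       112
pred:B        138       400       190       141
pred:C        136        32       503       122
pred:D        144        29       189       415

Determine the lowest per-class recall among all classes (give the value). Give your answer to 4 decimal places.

Per-class recall (TP/(TP+FN)):
  A: TP=654, FN=138+136+144=418 → 654/1072 = 0.61007
  B: TP=400, FN=24+32+29=85 → 400/485 = 0.82474
  C: TP=503, FN=205+190+189=584 → 503/1087 = 0.46274
  D: TP=415, FN=112+141+122=375 → 415/790 = 0.52532
Lowest is class 'C' with recall = 0.4627.

0.4627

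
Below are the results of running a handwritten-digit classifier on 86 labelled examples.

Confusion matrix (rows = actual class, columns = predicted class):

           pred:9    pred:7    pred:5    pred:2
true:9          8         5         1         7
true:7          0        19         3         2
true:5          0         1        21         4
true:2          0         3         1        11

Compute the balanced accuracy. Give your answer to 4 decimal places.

0.6784

Balanced accuracy = mean of per-class recall.
  9: recall = 8/21 = 0.38095
  7: recall = 19/24 = 0.79167
  5: recall = 21/26 = 0.80769
  2: recall = 11/15 = 0.73333
Mean = (0.38095 + 0.79167 + 0.80769 + 0.73333) / 4 = 0.6784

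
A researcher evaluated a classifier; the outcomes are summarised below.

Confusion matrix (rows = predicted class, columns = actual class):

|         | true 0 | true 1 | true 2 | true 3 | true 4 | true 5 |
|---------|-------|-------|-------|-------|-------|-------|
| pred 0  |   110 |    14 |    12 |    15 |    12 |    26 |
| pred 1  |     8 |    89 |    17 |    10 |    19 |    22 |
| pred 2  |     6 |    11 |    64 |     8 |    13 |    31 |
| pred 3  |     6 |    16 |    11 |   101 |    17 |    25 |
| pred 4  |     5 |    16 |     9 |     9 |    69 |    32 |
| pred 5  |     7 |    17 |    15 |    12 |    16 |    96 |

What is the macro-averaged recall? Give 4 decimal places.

Per-class recall (TP/(TP+FN)):
  0: TP=110, FN=8+6+6+5+7=32 → 110/142 = 0.77465
  1: TP=89, FN=14+11+16+16+17=74 → 89/163 = 0.54601
  2: TP=64, FN=12+17+11+9+15=64 → 64/128 = 0.50000
  3: TP=101, FN=15+10+8+9+12=54 → 101/155 = 0.65161
  4: TP=69, FN=12+19+13+17+16=77 → 69/146 = 0.47260
  5: TP=96, FN=26+22+31+25+32=136 → 96/232 = 0.41379
Macro-recall = mean = (0.77465 + 0.54601 + 0.50000 + 0.65161 + 0.47260 + 0.41379) / 6 = 0.5598

0.5598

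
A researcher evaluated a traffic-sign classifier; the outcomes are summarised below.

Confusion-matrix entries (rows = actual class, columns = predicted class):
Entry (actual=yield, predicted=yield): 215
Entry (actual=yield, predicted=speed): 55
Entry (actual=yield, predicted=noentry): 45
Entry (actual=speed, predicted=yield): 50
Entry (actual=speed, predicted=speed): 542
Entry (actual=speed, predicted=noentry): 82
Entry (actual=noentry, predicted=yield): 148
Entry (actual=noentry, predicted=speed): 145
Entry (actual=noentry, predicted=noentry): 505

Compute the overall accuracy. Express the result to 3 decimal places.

0.706

Accuracy = trace / total = (215+542+505=1262) / 1787 = 1262/1787 = 0.706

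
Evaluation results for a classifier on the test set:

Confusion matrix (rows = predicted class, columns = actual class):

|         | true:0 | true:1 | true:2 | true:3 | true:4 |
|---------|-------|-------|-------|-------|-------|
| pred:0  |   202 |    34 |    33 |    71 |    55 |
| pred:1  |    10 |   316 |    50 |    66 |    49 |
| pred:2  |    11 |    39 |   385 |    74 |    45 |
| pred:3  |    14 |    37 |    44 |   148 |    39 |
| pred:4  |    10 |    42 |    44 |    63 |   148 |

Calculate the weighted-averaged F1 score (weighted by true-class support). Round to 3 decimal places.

0.582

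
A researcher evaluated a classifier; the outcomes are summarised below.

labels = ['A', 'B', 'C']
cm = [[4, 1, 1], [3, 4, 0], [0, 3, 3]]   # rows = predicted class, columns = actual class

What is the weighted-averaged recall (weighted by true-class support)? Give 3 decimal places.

Per-class recall (TP/(TP+FN)):
  A: TP=4, FN=3+0=3 → 4/7 = 0.5714
  B: TP=4, FN=1+3=4 → 4/8 = 0.5000
  C: TP=3, FN=1+0=1 → 3/4 = 0.7500
Weighted-recall = Σ (supportᵢ/N)·recallᵢ with N=19: (7/19)·0.5714 + (8/19)·0.5000 + (4/19)·0.7500 = 0.579

0.579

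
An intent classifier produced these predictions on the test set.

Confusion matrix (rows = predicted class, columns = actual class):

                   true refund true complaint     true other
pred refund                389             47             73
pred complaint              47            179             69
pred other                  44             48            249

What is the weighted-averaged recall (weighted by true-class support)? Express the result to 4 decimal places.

0.7135

Per-class recall (TP/(TP+FN)):
  refund: TP=389, FN=47+44=91 → 389/480 = 0.81042
  complaint: TP=179, FN=47+48=95 → 179/274 = 0.65328
  other: TP=249, FN=73+69=142 → 249/391 = 0.63683
Weighted-recall = Σ (supportᵢ/N)·recallᵢ with N=1145: (480/1145)·0.81042 + (274/1145)·0.65328 + (391/1145)·0.63683 = 0.7135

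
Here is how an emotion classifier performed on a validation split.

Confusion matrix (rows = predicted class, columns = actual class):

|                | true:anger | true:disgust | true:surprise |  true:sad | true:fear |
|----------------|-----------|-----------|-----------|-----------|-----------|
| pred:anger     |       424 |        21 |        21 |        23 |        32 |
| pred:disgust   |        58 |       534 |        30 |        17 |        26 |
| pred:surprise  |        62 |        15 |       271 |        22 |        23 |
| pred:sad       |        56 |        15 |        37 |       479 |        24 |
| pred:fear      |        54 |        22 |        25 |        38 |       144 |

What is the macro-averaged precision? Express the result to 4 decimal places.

0.7198

Per-class precision (TP/(TP+FP)):
  anger: TP=424, FP=21+21+23+32=97 → 424/521 = 0.81382
  disgust: TP=534, FP=58+30+17+26=131 → 534/665 = 0.80301
  surprise: TP=271, FP=62+15+22+23=122 → 271/393 = 0.68957
  sad: TP=479, FP=56+15+37+24=132 → 479/611 = 0.78396
  fear: TP=144, FP=54+22+25+38=139 → 144/283 = 0.50883
Macro-precision = mean = (0.81382 + 0.80301 + 0.68957 + 0.78396 + 0.50883) / 5 = 0.7198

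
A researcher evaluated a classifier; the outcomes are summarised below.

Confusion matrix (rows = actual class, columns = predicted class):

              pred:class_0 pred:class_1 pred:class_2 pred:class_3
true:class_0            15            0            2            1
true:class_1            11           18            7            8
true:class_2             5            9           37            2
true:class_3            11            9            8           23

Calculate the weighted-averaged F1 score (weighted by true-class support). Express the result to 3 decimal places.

0.561

Per-class F1 score (2·TP/(2·TP+FP+FN)):
  class_0: TP=15, FP=11+5+11=27, FN=0+2+1=3 → 30/60 = 0.5000
  class_1: TP=18, FP=0+9+9=18, FN=11+7+8=26 → 36/80 = 0.4500
  class_2: TP=37, FP=2+7+8=17, FN=5+9+2=16 → 74/107 = 0.6916
  class_3: TP=23, FP=1+8+2=11, FN=11+9+8=28 → 46/85 = 0.5412
Weighted-F1 score = Σ (supportᵢ/N)·F1 scoreᵢ with N=166: (18/166)·0.5000 + (44/166)·0.4500 + (53/166)·0.6916 + (51/166)·0.5412 = 0.561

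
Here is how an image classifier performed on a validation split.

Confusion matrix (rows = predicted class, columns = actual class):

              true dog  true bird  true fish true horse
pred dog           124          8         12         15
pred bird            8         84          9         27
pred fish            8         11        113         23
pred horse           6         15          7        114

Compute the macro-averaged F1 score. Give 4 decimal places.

Per-class F1 score (2·TP/(2·TP+FP+FN)):
  dog: TP=124, FP=8+12+15=35, FN=8+8+6=22 → 248/305 = 0.81311
  bird: TP=84, FP=8+9+27=44, FN=8+11+15=34 → 168/246 = 0.68293
  fish: TP=113, FP=8+11+23=42, FN=12+9+7=28 → 226/296 = 0.76351
  horse: TP=114, FP=6+15+7=28, FN=15+27+23=65 → 228/321 = 0.71028
Macro-F1 score = mean = (0.81311 + 0.68293 + 0.76351 + 0.71028) / 4 = 0.7425

0.7425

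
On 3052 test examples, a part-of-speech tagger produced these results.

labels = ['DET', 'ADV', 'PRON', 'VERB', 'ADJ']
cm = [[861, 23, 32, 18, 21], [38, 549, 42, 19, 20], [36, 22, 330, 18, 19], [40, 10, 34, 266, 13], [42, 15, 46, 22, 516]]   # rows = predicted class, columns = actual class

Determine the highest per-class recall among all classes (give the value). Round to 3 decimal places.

0.887

Per-class recall (TP/(TP+FN)):
  DET: TP=861, FN=38+36+40+42=156 → 861/1017 = 0.8466
  ADV: TP=549, FN=23+22+10+15=70 → 549/619 = 0.8869
  PRON: TP=330, FN=32+42+34+46=154 → 330/484 = 0.6818
  VERB: TP=266, FN=18+19+18+22=77 → 266/343 = 0.7755
  ADJ: TP=516, FN=21+20+19+13=73 → 516/589 = 0.8761
Highest is class 'ADV' with recall = 0.887.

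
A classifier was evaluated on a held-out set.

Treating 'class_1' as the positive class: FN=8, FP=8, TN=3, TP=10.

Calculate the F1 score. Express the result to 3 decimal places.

0.556

Precision = TP/(TP+FP) = 10/18 = 0.5556
Recall = TP/(TP+FN) = 10/18 = 0.5556
F1 = 2·TP/(2·TP+FP+FN) = 20/36 = 0.556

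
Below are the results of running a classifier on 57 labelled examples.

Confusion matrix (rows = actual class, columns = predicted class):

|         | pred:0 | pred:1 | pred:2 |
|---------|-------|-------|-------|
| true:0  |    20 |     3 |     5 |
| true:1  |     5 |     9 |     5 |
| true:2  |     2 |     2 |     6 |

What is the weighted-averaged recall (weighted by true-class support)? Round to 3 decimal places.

Per-class recall (TP/(TP+FN)):
  0: TP=20, FN=3+5=8 → 20/28 = 0.7143
  1: TP=9, FN=5+5=10 → 9/19 = 0.4737
  2: TP=6, FN=2+2=4 → 6/10 = 0.6000
Weighted-recall = Σ (supportᵢ/N)·recallᵢ with N=57: (28/57)·0.7143 + (19/57)·0.4737 + (10/57)·0.6000 = 0.614

0.614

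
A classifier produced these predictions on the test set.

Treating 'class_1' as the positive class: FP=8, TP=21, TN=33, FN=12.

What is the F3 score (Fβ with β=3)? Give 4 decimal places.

0.6442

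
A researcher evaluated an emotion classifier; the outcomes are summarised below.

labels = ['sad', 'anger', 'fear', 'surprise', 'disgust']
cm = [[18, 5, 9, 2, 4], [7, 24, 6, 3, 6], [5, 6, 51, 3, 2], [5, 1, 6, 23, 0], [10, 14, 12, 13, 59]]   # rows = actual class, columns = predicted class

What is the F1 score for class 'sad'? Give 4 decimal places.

One-vs-rest for 'sad': TP = diagonal; FP = other classes predicted 'sad'; FN = 'sad' predicted as other.
F1 score = 2·TP/(2·TP+FP+FN).
sad: TP=18, FP=7+5+5+10=27, FN=5+9+2+4=20 → 36/83 = 0.43373

0.4337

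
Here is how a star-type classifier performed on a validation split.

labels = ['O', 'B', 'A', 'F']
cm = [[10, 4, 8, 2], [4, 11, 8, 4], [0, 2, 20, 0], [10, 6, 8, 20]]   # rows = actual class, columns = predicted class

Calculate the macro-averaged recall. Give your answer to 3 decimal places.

0.547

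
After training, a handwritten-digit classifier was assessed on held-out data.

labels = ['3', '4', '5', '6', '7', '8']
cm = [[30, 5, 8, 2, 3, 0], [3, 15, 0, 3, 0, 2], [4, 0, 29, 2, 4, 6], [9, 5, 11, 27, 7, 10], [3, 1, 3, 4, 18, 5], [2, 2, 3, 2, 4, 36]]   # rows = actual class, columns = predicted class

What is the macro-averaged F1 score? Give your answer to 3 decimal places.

0.576

Per-class F1 score (2·TP/(2·TP+FP+FN)):
  3: TP=30, FP=3+4+9+3+2=21, FN=5+8+2+3+0=18 → 60/99 = 0.6061
  4: TP=15, FP=5+0+5+1+2=13, FN=3+0+3+0+2=8 → 30/51 = 0.5882
  5: TP=29, FP=8+0+11+3+3=25, FN=4+0+2+4+6=16 → 58/99 = 0.5859
  6: TP=27, FP=2+3+2+4+2=13, FN=9+5+11+7+10=42 → 54/109 = 0.4954
  7: TP=18, FP=3+0+4+7+4=18, FN=3+1+3+4+5=16 → 36/70 = 0.5143
  8: TP=36, FP=0+2+6+10+5=23, FN=2+2+3+2+4=13 → 72/108 = 0.6667
Macro-F1 score = mean = (0.6061 + 0.5882 + 0.5859 + 0.4954 + 0.5143 + 0.6667) / 6 = 0.576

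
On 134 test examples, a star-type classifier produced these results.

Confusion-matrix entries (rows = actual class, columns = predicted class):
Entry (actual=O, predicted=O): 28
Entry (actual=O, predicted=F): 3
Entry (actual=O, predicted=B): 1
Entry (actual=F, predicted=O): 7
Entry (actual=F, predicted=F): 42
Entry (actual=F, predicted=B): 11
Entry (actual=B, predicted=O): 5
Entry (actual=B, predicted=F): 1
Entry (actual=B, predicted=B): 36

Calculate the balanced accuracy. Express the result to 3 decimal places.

Balanced accuracy = mean of per-class recall.
  O: recall = 28/32 = 0.8750
  F: recall = 42/60 = 0.7000
  B: recall = 36/42 = 0.8571
Mean = (0.8750 + 0.7000 + 0.8571) / 3 = 0.811

0.811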